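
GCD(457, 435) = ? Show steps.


457 = 1 * 435 + 22
435 = 19 * 22 + 17
22 = 1 * 17 + 5
17 = 3 * 5 + 2
5 = 2 * 2 + 1
2 = 2 * 1 + 0
GCD = 1


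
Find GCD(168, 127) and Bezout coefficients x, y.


Tabular extended Euclidean (each row: r = 168*s + 127*t):
r=168, s=1, t=0
r=127, s=0, t=1
q=1: r=41, s=1, t=-1   [168*(1) + 127*(-1) = 41]
q=3: r=4, s=-3, t=4   [168*(-3) + 127*(4) = 4]
q=10: r=1, s=31, t=-41   [168*(31) + 127*(-41) = 1]
q=4: r=0, s=-127, t=168   [168*(-127) + 127*(168) = 0]
GCD = 1; from the row with r=1: x=31, y=-41
Check: 168*(31) + 127*(-41) = 5208 - 5207 = 1

GCD = 1, x = 31, y = -41


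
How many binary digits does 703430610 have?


703430610 in base 2 = 101001111011010111111111010010
Number of digits = 30

30 digits (base 2)


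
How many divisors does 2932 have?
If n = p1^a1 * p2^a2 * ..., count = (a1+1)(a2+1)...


2932 = 2^2 × 733^1
d(2932) = (2+1) × (1+1) = 6

6 divisors


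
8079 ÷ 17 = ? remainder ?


8079 = 17 * 475 + 4
Check: 8075 + 4 = 8079

q = 475, r = 4


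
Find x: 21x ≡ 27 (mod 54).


GCD(21, 54) = 3 divides 27
Divide: 7x ≡ 9 (mod 18)
x ≡ 9 (mod 18)


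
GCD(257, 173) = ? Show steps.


257 = 1 * 173 + 84
173 = 2 * 84 + 5
84 = 16 * 5 + 4
5 = 1 * 4 + 1
4 = 4 * 1 + 0
GCD = 1


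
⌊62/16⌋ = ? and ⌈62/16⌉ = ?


62/16 = 3.8750
floor = 3
ceil = 4

floor = 3, ceil = 4


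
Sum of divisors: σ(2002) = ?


Divisors of 2002: 1, 2, 7, 11, 13, 14, 22, 26, 77, 91, 143, 154, 182, 286, 1001, 2002
Sum = 1 + 2 + 7 + 11 + 13 + 14 + 22 + 26 + 77 + 91 + 143 + 154 + 182 + 286 + 1001 + 2002 = 4032

σ(2002) = 4032


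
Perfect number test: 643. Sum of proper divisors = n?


Proper divisors of 643: 1
Sum = 1 = 1

No, 643 is not perfect (1 ≠ 643)


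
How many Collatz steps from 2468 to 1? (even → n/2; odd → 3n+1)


2468 → 1234 → 617 → 1852 → 926 → 463 → 1390 → 695 → 2086 → 1043 → 3130 → 1565 → 4696 → 2348 → 1174 → 587 → 1762 → 881 → 2644 → 1322 → 661 → 1984 → 992 → 496 → 248 → 124 → 62 → 31 → 94 → 47 → 142 → 71 → 214 → 107 → 322 → 161 → 484 → 242 → 121 → 364 → 182 → 91 → 274 → 137 → 412 → 206 → 103 → 310 → 155 → 466 → 233 → 700 → 350 → 175 → 526 → 263 → 790 → 395 → 1186 → 593 → 1780 → 890 → 445 → 1336 → 668 → 334 → 167 → 502 → 251 → 754 → 377 → 1132 → 566 → 283 → 850 → 425 → 1276 → 638 → 319 → 958 → 479 → 1438 → 719 → 2158 → 1079 → 3238 → 1619 → 4858 → 2429 → 7288 → 3644 → 1822 → 911 → 2734 → 1367 → 4102 → 2051 → 6154 → 3077 → 9232 → 4616 → 2308 → 1154 → 577 → 1732 → 866 → 433 → 1300 → 650 → 325 → 976 → 488 → 244 → 122 → 61 → 184 → 92 → 46 → 23 → 70 → 35 → 106 → 53 → 160 → 80 → 40 → 20 → 10 → 5 → 16 → 8 → 4 → 2 → 1
Total steps = 133

133 steps


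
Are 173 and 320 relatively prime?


Euclidean algorithm:
320 = 1 * 173 + 147
173 = 1 * 147 + 26
147 = 5 * 26 + 17
26 = 1 * 17 + 9
17 = 1 * 9 + 8
9 = 1 * 8 + 1
8 = 8 * 1 + 0
GCD(173, 320) = 1

Yes, coprime (GCD = 1)


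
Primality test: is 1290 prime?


1290 / 2 = 645 (exact division)
1290 is NOT prime.

No, 1290 is not prime


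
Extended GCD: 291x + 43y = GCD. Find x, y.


Tabular extended Euclidean (each row: r = 291*s + 43*t):
r=291, s=1, t=0
r=43, s=0, t=1
q=6: r=33, s=1, t=-6   [291*(1) + 43*(-6) = 33]
q=1: r=10, s=-1, t=7   [291*(-1) + 43*(7) = 10]
q=3: r=3, s=4, t=-27   [291*(4) + 43*(-27) = 3]
q=3: r=1, s=-13, t=88   [291*(-13) + 43*(88) = 1]
q=3: r=0, s=43, t=-291   [291*(43) + 43*(-291) = 0]
GCD = 1; from the row with r=1: x=-13, y=88
Check: 291*(-13) + 43*(88) = -3783 + 3784 = 1

GCD = 1, x = -13, y = 88


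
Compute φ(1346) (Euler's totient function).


1346 = 2 × 673
Prime factors: 2, 673
φ(1346) = 1346 × (1-1/2) × (1-1/673)
= 1346 × 1/2 × 672/673 = 672

φ(1346) = 672


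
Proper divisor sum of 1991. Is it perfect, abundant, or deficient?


Proper divisors: 1, 11, 181
Sum = 1 + 11 + 181 = 193
193 < 1991 → deficient

s(1991) = 193 (deficient)


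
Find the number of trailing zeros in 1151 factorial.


floor(1151/5) = 230
floor(1151/25) = 46
floor(1151/125) = 9
floor(1151/625) = 1
Total = 286

286 trailing zeros


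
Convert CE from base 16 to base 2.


CE (base 16) = 206 (decimal)
206 (decimal) = 11001110 (base 2)


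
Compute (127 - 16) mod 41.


127 - 16 = 111
111 mod 41 = 29


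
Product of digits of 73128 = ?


7 × 3 × 1 × 2 × 8 = 336


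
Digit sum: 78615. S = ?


7 + 8 + 6 + 1 + 5 = 27


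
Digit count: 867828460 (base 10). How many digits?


867828460 has 9 digits in base 10
floor(log10(867828460)) + 1 = floor(8.9384) + 1 = 9

9 digits (base 10)


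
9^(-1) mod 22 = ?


Use the extended Euclidean algorithm on (22, 9); each row r = 22*s + 9*t:
r=22, s=1, t=0
r=9, s=0, t=1
q=2: r=4, s=1, t=-2   [22*(1) + 9*(-2) = 4]
q=2: r=1, s=-2, t=5   [22*(-2) + 9*(5) = 1]
q=4: r=0, s=9, t=-22   [22*(9) + 9*(-22) = 0]
GCD = 1 with t = 5, so 9*(5) ≡ 1 (mod 22)
Inverse = 5 mod 22 = 5
Check: 9 * 5 = 45 ≡ 1 (mod 22)

9^(-1) ≡ 5 (mod 22)


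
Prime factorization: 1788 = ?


1788 / 2 = 894
894 / 2 = 447
447 / 3 = 149
149 / 149 = 1
1788 = 2^2 × 3 × 149


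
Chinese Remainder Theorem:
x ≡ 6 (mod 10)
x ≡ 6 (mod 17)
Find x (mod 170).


M = 10*17 = 170
M1 = M/10 = 17, M2 = M/17 = 10
M1^(-1) mod 10 = 3, M2^(-1) mod 17 = 12
x = 6*17*3 + 6*10*12 = 1026
1026 mod 170 = 6
Check: 6 mod 10 = 6 ✓, 6 mod 17 = 6 ✓

x ≡ 6 (mod 170)


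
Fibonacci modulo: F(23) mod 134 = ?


F(k) mod 134 for k=1..23:
1, 1, 2, 3, 5, 8, 13, 21, 34, 55, 89, 10, 99, 109, 74, 49, 123, 38, 27, 65, 92, 23, 115
F(23) mod 134 = 115


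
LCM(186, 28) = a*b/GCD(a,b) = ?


GCD(186, 28) = 2
LCM = 186*28/2 = 5208/2 = 2604

LCM = 2604


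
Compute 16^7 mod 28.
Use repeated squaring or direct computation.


16^1 mod 28 = 16
16^2 mod 28 = 4
16^3 mod 28 = 8
16^4 mod 28 = 16
16^5 mod 28 = 4
16^6 mod 28 = 8
16^7 mod 28 = 16


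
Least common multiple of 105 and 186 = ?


GCD(105, 186) = 3
LCM = 105*186/3 = 19530/3 = 6510

LCM = 6510


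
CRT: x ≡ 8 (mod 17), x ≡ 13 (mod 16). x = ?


M = 17*16 = 272
M1 = M/17 = 16, M2 = M/16 = 17
M1^(-1) mod 17 = 16, M2^(-1) mod 16 = 1
x = 8*16*16 + 13*17*1 = 2269
2269 mod 272 = 93
Check: 93 mod 17 = 8 ✓, 93 mod 16 = 13 ✓

x ≡ 93 (mod 272)


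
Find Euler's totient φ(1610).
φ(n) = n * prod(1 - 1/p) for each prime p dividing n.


1610 = 2 × 5 × 7 × 23
Prime factors: 2, 5, 7, 23
φ(1610) = 1610 × (1-1/2) × (1-1/5) × (1-1/7) × (1-1/23)
= 1610 × 1/2 × 4/5 × 6/7 × 22/23 = 528

φ(1610) = 528


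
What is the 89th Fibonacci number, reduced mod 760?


F(k) mod 760 for k=1..89:
1, 1, 2, 3, 5, 8, 13, 21, 34, 55, 89, 144, 233, 377, 610, 227, 77, 304, 381, 685, 306, 231, 537, 8, 545, 553, 338, 131, 469, 600, 309, 149, 458, 607, 305, 152, 457, 609, 306, 155, 461, 616, 317, 173, 490, 663, 393, 296, 689, 225, 154, 379, 533, 152, 685, 77, 2, 79, 81, 160, 241, 401, 642, 283, 165, 448, 613, 301, 154, 455, 609, 304, 153, 457, 610, 307, 157, 464, 621, 325, 186, 511, 697, 448, 385, 73, 458, 531, 229
F(89) mod 760 = 229


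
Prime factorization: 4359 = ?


4359 / 3 = 1453
1453 / 1453 = 1
4359 = 3 × 1453


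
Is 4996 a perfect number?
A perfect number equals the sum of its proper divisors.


Proper divisors of 4996: 1, 2, 4, 1249, 2498
Sum = 1 + 2 + 4 + 1249 + 2498 = 3754

No, 4996 is not perfect (3754 ≠ 4996)


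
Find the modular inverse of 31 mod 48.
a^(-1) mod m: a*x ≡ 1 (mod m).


Use the extended Euclidean algorithm on (48, 31); each row r = 48*s + 31*t:
r=48, s=1, t=0
r=31, s=0, t=1
q=1: r=17, s=1, t=-1   [48*(1) + 31*(-1) = 17]
q=1: r=14, s=-1, t=2   [48*(-1) + 31*(2) = 14]
q=1: r=3, s=2, t=-3   [48*(2) + 31*(-3) = 3]
q=4: r=2, s=-9, t=14   [48*(-9) + 31*(14) = 2]
q=1: r=1, s=11, t=-17   [48*(11) + 31*(-17) = 1]
q=2: r=0, s=-31, t=48   [48*(-31) + 31*(48) = 0]
GCD = 1 with t = -17, so 31*(-17) ≡ 1 (mod 48)
Inverse = -17 mod 48 = 31
Check: 31 * 31 = 961 ≡ 1 (mod 48)

31^(-1) ≡ 31 (mod 48)


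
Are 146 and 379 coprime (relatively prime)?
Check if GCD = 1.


Euclidean algorithm:
379 = 2 * 146 + 87
146 = 1 * 87 + 59
87 = 1 * 59 + 28
59 = 2 * 28 + 3
28 = 9 * 3 + 1
3 = 3 * 1 + 0
GCD(146, 379) = 1

Yes, coprime (GCD = 1)


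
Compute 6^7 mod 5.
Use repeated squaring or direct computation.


6^1 mod 5 = 1
6^2 mod 5 = 1
6^3 mod 5 = 1
6^4 mod 5 = 1
6^5 mod 5 = 1
6^6 mod 5 = 1
6^7 mod 5 = 1


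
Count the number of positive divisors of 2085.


2085 = 3^1 × 5^1 × 139^1
d(2085) = (1+1) × (1+1) × (1+1) = 8

8 divisors


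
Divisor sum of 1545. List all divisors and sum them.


Divisors of 1545: 1, 3, 5, 15, 103, 309, 515, 1545
Sum = 1 + 3 + 5 + 15 + 103 + 309 + 515 + 1545 = 2496

σ(1545) = 2496


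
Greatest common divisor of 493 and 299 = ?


493 = 1 * 299 + 194
299 = 1 * 194 + 105
194 = 1 * 105 + 89
105 = 1 * 89 + 16
89 = 5 * 16 + 9
16 = 1 * 9 + 7
9 = 1 * 7 + 2
7 = 3 * 2 + 1
2 = 2 * 1 + 0
GCD = 1


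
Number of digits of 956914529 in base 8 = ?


956914529 in base 8 = 7102255541
Number of digits = 10

10 digits (base 8)


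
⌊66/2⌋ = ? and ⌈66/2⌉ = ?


66/2 = 33.0000
floor = 33
ceil = 33

floor = 33, ceil = 33


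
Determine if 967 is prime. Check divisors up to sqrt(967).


Check divisors up to sqrt(967) = 31.0966
No divisors found.
967 is prime.

Yes, 967 is prime


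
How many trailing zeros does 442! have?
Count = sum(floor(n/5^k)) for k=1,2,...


floor(442/5) = 88
floor(442/25) = 17
floor(442/125) = 3
Total = 108

108 trailing zeros


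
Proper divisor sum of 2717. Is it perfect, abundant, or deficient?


Proper divisors: 1, 11, 13, 19, 143, 209, 247
Sum = 1 + 11 + 13 + 19 + 143 + 209 + 247 = 643
643 < 2717 → deficient

s(2717) = 643 (deficient)


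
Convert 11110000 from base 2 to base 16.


11110000 (base 2) = 240 (decimal)
240 (decimal) = F0 (base 16)


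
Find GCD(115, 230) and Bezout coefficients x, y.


Tabular extended Euclidean (each row: r = 115*s + 230*t):
r=115, s=1, t=0
r=230, s=0, t=1
q=0: r=115, s=1, t=0   [115*(1) + 230*(0) = 115]
q=2: r=0, s=-2, t=1   [115*(-2) + 230*(1) = 0]
GCD = 115; from the row with r=115: x=1, y=0
Check: 115*(1) + 230*(0) = 115 + 0 = 115

GCD = 115, x = 1, y = 0


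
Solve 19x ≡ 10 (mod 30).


GCD(19, 30) = 1, unique solution
a^(-1) mod 30 = 19
x = 19 * 10 mod 30 = 10

x ≡ 10 (mod 30)


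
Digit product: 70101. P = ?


7 × 0 × 1 × 0 × 1 = 0


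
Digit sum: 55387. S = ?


5 + 5 + 3 + 8 + 7 = 28


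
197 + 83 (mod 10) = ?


197 + 83 = 280
280 mod 10 = 0


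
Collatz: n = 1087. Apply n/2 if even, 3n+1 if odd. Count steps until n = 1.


1087 → 3262 → 1631 → 4894 → 2447 → 7342 → 3671 → 11014 → 5507 → 16522 → 8261 → 24784 → 12392 → 6196 → 3098 → 1549 → 4648 → 2324 → 1162 → 581 → 1744 → 872 → 436 → 218 → 109 → 328 → 164 → 82 → 41 → 124 → 62 → 31 → 94 → 47 → 142 → 71 → 214 → 107 → 322 → 161 → 484 → 242 → 121 → 364 → 182 → 91 → 274 → 137 → 412 → 206 → 103 → 310 → 155 → 466 → 233 → 700 → 350 → 175 → 526 → 263 → 790 → 395 → 1186 → 593 → 1780 → 890 → 445 → 1336 → 668 → 334 → 167 → 502 → 251 → 754 → 377 → 1132 → 566 → 283 → 850 → 425 → 1276 → 638 → 319 → 958 → 479 → 1438 → 719 → 2158 → 1079 → 3238 → 1619 → 4858 → 2429 → 7288 → 3644 → 1822 → 911 → 2734 → 1367 → 4102 → 2051 → 6154 → 3077 → 9232 → 4616 → 2308 → 1154 → 577 → 1732 → 866 → 433 → 1300 → 650 → 325 → 976 → 488 → 244 → 122 → 61 → 184 → 92 → 46 → 23 → 70 → 35 → 106 → 53 → 160 → 80 → 40 → 20 → 10 → 5 → 16 → 8 → 4 → 2 → 1
Total steps = 137

137 steps


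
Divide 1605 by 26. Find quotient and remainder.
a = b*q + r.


1605 = 26 * 61 + 19
Check: 1586 + 19 = 1605

q = 61, r = 19


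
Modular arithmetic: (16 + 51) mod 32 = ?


16 + 51 = 67
67 mod 32 = 3


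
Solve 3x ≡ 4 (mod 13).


GCD(3, 13) = 1, unique solution
a^(-1) mod 13 = 9
x = 9 * 4 mod 13 = 10

x ≡ 10 (mod 13)


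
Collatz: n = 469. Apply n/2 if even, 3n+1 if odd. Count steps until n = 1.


469 → 1408 → 704 → 352 → 176 → 88 → 44 → 22 → 11 → 34 → 17 → 52 → 26 → 13 → 40 → 20 → 10 → 5 → 16 → 8 → 4 → 2 → 1
Total steps = 22

22 steps


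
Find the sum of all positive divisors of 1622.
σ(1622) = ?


Divisors of 1622: 1, 2, 811, 1622
Sum = 1 + 2 + 811 + 1622 = 2436

σ(1622) = 2436


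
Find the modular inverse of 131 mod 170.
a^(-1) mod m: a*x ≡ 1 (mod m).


Use the extended Euclidean algorithm on (170, 131); each row r = 170*s + 131*t:
r=170, s=1, t=0
r=131, s=0, t=1
q=1: r=39, s=1, t=-1   [170*(1) + 131*(-1) = 39]
q=3: r=14, s=-3, t=4   [170*(-3) + 131*(4) = 14]
q=2: r=11, s=7, t=-9   [170*(7) + 131*(-9) = 11]
q=1: r=3, s=-10, t=13   [170*(-10) + 131*(13) = 3]
q=3: r=2, s=37, t=-48   [170*(37) + 131*(-48) = 2]
q=1: r=1, s=-47, t=61   [170*(-47) + 131*(61) = 1]
q=2: r=0, s=131, t=-170   [170*(131) + 131*(-170) = 0]
GCD = 1 with t = 61, so 131*(61) ≡ 1 (mod 170)
Inverse = 61 mod 170 = 61
Check: 131 * 61 = 7991 ≡ 1 (mod 170)

131^(-1) ≡ 61 (mod 170)


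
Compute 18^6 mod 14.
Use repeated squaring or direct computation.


18^1 mod 14 = 4
18^2 mod 14 = 2
18^3 mod 14 = 8
18^4 mod 14 = 4
18^5 mod 14 = 2
18^6 mod 14 = 8


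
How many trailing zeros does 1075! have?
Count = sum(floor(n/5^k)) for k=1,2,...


floor(1075/5) = 215
floor(1075/25) = 43
floor(1075/125) = 8
floor(1075/625) = 1
Total = 267

267 trailing zeros


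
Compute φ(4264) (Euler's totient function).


4264 = 2^3 × 13 × 41
Prime factors: 2, 13, 41
φ(4264) = 4264 × (1-1/2) × (1-1/13) × (1-1/41)
= 4264 × 1/2 × 12/13 × 40/41 = 1920

φ(4264) = 1920


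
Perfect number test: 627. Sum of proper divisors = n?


Proper divisors of 627: 1, 3, 11, 19, 33, 57, 209
Sum = 1 + 3 + 11 + 19 + 33 + 57 + 209 = 333

No, 627 is not perfect (333 ≠ 627)


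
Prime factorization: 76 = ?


76 / 2 = 38
38 / 2 = 19
19 / 19 = 1
76 = 2^2 × 19


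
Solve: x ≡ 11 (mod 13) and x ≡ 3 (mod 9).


M = 13*9 = 117
M1 = M/13 = 9, M2 = M/9 = 13
M1^(-1) mod 13 = 3, M2^(-1) mod 9 = 7
x = 11*9*3 + 3*13*7 = 570
570 mod 117 = 102
Check: 102 mod 13 = 11 ✓, 102 mod 9 = 3 ✓

x ≡ 102 (mod 117)


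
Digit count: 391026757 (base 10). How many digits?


391026757 has 9 digits in base 10
floor(log10(391026757)) + 1 = floor(8.5922) + 1 = 9

9 digits (base 10)


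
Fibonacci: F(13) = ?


Sequence: 1, 1, 2, 3, 5, 8, 13, 21, 34, 55, 89, 144, 233
F(13) = 233


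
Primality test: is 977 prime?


Check divisors up to sqrt(977) = 31.2570
No divisors found.
977 is prime.

Yes, 977 is prime


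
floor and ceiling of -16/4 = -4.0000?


-16/4 = -4.0000
floor = -4
ceil = -4

floor = -4, ceil = -4


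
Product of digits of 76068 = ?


7 × 6 × 0 × 6 × 8 = 0


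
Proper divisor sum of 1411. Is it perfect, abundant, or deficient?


Proper divisors: 1, 17, 83
Sum = 1 + 17 + 83 = 101
101 < 1411 → deficient

s(1411) = 101 (deficient)


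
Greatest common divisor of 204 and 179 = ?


204 = 1 * 179 + 25
179 = 7 * 25 + 4
25 = 6 * 4 + 1
4 = 4 * 1 + 0
GCD = 1


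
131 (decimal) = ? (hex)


131 (base 10) = 131 (decimal)
131 (decimal) = 83 (base 16)


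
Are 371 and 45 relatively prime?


Euclidean algorithm:
371 = 8 * 45 + 11
45 = 4 * 11 + 1
11 = 11 * 1 + 0
GCD(371, 45) = 1

Yes, coprime (GCD = 1)


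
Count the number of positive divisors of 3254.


3254 = 2^1 × 1627^1
d(3254) = (1+1) × (1+1) = 4

4 divisors


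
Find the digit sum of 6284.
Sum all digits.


6 + 2 + 8 + 4 = 20


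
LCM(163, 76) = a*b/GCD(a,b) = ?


GCD(163, 76) = 1
LCM = 163*76/1 = 12388/1 = 12388

LCM = 12388


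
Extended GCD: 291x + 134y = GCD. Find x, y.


Tabular extended Euclidean (each row: r = 291*s + 134*t):
r=291, s=1, t=0
r=134, s=0, t=1
q=2: r=23, s=1, t=-2   [291*(1) + 134*(-2) = 23]
q=5: r=19, s=-5, t=11   [291*(-5) + 134*(11) = 19]
q=1: r=4, s=6, t=-13   [291*(6) + 134*(-13) = 4]
q=4: r=3, s=-29, t=63   [291*(-29) + 134*(63) = 3]
q=1: r=1, s=35, t=-76   [291*(35) + 134*(-76) = 1]
q=3: r=0, s=-134, t=291   [291*(-134) + 134*(291) = 0]
GCD = 1; from the row with r=1: x=35, y=-76
Check: 291*(35) + 134*(-76) = 10185 - 10184 = 1

GCD = 1, x = 35, y = -76


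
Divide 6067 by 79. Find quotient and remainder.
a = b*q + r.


6067 = 79 * 76 + 63
Check: 6004 + 63 = 6067

q = 76, r = 63


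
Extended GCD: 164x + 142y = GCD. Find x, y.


Tabular extended Euclidean (each row: r = 164*s + 142*t):
r=164, s=1, t=0
r=142, s=0, t=1
q=1: r=22, s=1, t=-1   [164*(1) + 142*(-1) = 22]
q=6: r=10, s=-6, t=7   [164*(-6) + 142*(7) = 10]
q=2: r=2, s=13, t=-15   [164*(13) + 142*(-15) = 2]
q=5: r=0, s=-71, t=82   [164*(-71) + 142*(82) = 0]
GCD = 2; from the row with r=2: x=13, y=-15
Check: 164*(13) + 142*(-15) = 2132 - 2130 = 2

GCD = 2, x = 13, y = -15


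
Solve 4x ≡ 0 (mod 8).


GCD(4, 8) = 4 divides 0
Divide: 1x ≡ 0 (mod 2)
x ≡ 0 (mod 2)


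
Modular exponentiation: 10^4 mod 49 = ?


10^1 mod 49 = 10
10^2 mod 49 = 2
10^3 mod 49 = 20
10^4 mod 49 = 4


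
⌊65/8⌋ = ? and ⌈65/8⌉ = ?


65/8 = 8.1250
floor = 8
ceil = 9

floor = 8, ceil = 9


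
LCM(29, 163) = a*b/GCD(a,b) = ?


GCD(29, 163) = 1
LCM = 29*163/1 = 4727/1 = 4727

LCM = 4727


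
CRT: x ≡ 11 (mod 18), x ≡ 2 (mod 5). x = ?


M = 18*5 = 90
M1 = M/18 = 5, M2 = M/5 = 18
M1^(-1) mod 18 = 11, M2^(-1) mod 5 = 2
x = 11*5*11 + 2*18*2 = 677
677 mod 90 = 47
Check: 47 mod 18 = 11 ✓, 47 mod 5 = 2 ✓

x ≡ 47 (mod 90)


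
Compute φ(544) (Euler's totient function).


544 = 2^5 × 17
Prime factors: 2, 17
φ(544) = 544 × (1-1/2) × (1-1/17)
= 544 × 1/2 × 16/17 = 256

φ(544) = 256


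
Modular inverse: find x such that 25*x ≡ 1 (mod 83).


Use the extended Euclidean algorithm on (83, 25); each row r = 83*s + 25*t:
r=83, s=1, t=0
r=25, s=0, t=1
q=3: r=8, s=1, t=-3   [83*(1) + 25*(-3) = 8]
q=3: r=1, s=-3, t=10   [83*(-3) + 25*(10) = 1]
q=8: r=0, s=25, t=-83   [83*(25) + 25*(-83) = 0]
GCD = 1 with t = 10, so 25*(10) ≡ 1 (mod 83)
Inverse = 10 mod 83 = 10
Check: 25 * 10 = 250 ≡ 1 (mod 83)

25^(-1) ≡ 10 (mod 83)


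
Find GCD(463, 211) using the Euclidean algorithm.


463 = 2 * 211 + 41
211 = 5 * 41 + 6
41 = 6 * 6 + 5
6 = 1 * 5 + 1
5 = 5 * 1 + 0
GCD = 1


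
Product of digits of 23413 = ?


2 × 3 × 4 × 1 × 3 = 72


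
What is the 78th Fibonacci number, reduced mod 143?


F(k) mod 143 for k=1..78:
1, 1, 2, 3, 5, 8, 13, 21, 34, 55, 89, 1, 90, 91, 38, 129, 24, 10, 34, 44, 78, 122, 57, 36, 93, 129, 79, 65, 1, 66, 67, 133, 57, 47, 104, 8, 112, 120, 89, 66, 12, 78, 90, 25, 115, 140, 112, 109, 78, 44, 122, 23, 2, 25, 27, 52, 79, 131, 67, 55, 122, 34, 13, 47, 60, 107, 24, 131, 12, 0, 12, 12, 24, 36, 60, 96, 13, 109
F(78) mod 143 = 109


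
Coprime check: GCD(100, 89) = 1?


Euclidean algorithm:
100 = 1 * 89 + 11
89 = 8 * 11 + 1
11 = 11 * 1 + 0
GCD(100, 89) = 1

Yes, coprime (GCD = 1)


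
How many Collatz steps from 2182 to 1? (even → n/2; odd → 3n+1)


2182 → 1091 → 3274 → 1637 → 4912 → 2456 → 1228 → 614 → 307 → 922 → 461 → 1384 → 692 → 346 → 173 → 520 → 260 → 130 → 65 → 196 → 98 → 49 → 148 → 74 → 37 → 112 → 56 → 28 → 14 → 7 → 22 → 11 → 34 → 17 → 52 → 26 → 13 → 40 → 20 → 10 → 5 → 16 → 8 → 4 → 2 → 1
Total steps = 45

45 steps


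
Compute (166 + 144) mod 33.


166 + 144 = 310
310 mod 33 = 13


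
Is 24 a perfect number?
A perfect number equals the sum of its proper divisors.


Proper divisors of 24: 1, 2, 3, 4, 6, 8, 12
Sum = 1 + 2 + 3 + 4 + 6 + 8 + 12 = 36

No, 24 is not perfect (36 ≠ 24)


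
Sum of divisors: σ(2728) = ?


Divisors of 2728: 1, 2, 4, 8, 11, 22, 31, 44, 62, 88, 124, 248, 341, 682, 1364, 2728
Sum = 1 + 2 + 4 + 8 + 11 + 22 + 31 + 44 + 62 + 88 + 124 + 248 + 341 + 682 + 1364 + 2728 = 5760

σ(2728) = 5760


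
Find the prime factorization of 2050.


2050 / 2 = 1025
1025 / 5 = 205
205 / 5 = 41
41 / 41 = 1
2050 = 2 × 5^2 × 41


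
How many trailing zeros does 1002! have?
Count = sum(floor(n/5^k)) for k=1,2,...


floor(1002/5) = 200
floor(1002/25) = 40
floor(1002/125) = 8
floor(1002/625) = 1
Total = 249

249 trailing zeros


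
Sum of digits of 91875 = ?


9 + 1 + 8 + 7 + 5 = 30


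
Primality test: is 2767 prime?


Check divisors up to sqrt(2767) = 52.6023
No divisors found.
2767 is prime.

Yes, 2767 is prime


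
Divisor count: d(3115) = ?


3115 = 5^1 × 7^1 × 89^1
d(3115) = (1+1) × (1+1) × (1+1) = 8

8 divisors


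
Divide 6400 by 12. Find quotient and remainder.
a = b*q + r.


6400 = 12 * 533 + 4
Check: 6396 + 4 = 6400

q = 533, r = 4


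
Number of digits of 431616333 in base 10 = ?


431616333 has 9 digits in base 10
floor(log10(431616333)) + 1 = floor(8.6351) + 1 = 9

9 digits (base 10)


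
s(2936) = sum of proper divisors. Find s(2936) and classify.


Proper divisors: 1, 2, 4, 8, 367, 734, 1468
Sum = 1 + 2 + 4 + 8 + 367 + 734 + 1468 = 2584
2584 < 2936 → deficient

s(2936) = 2584 (deficient)


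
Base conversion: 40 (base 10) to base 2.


40 (base 10) = 40 (decimal)
40 (decimal) = 101000 (base 2)


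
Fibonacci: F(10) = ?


Sequence: 1, 1, 2, 3, 5, 8, 13, 21, 34, 55
F(10) = 55


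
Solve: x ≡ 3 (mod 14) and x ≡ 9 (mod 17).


M = 14*17 = 238
M1 = M/14 = 17, M2 = M/17 = 14
M1^(-1) mod 14 = 5, M2^(-1) mod 17 = 11
x = 3*17*5 + 9*14*11 = 1641
1641 mod 238 = 213
Check: 213 mod 14 = 3 ✓, 213 mod 17 = 9 ✓

x ≡ 213 (mod 238)


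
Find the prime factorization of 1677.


1677 / 3 = 559
559 / 13 = 43
43 / 43 = 1
1677 = 3 × 13 × 43


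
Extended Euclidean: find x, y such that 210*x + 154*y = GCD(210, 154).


Tabular extended Euclidean (each row: r = 210*s + 154*t):
r=210, s=1, t=0
r=154, s=0, t=1
q=1: r=56, s=1, t=-1   [210*(1) + 154*(-1) = 56]
q=2: r=42, s=-2, t=3   [210*(-2) + 154*(3) = 42]
q=1: r=14, s=3, t=-4   [210*(3) + 154*(-4) = 14]
q=3: r=0, s=-11, t=15   [210*(-11) + 154*(15) = 0]
GCD = 14; from the row with r=14: x=3, y=-4
Check: 210*(3) + 154*(-4) = 630 - 616 = 14

GCD = 14, x = 3, y = -4


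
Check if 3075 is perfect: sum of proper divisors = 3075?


Proper divisors of 3075: 1, 3, 5, 15, 25, 41, 75, 123, 205, 615, 1025
Sum = 1 + 3 + 5 + 15 + 25 + 41 + 75 + 123 + 205 + 615 + 1025 = 2133

No, 3075 is not perfect (2133 ≠ 3075)


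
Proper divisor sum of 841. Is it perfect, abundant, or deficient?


Proper divisors: 1, 29
Sum = 1 + 29 = 30
30 < 841 → deficient

s(841) = 30 (deficient)


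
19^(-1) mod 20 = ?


Use the extended Euclidean algorithm on (20, 19); each row r = 20*s + 19*t:
r=20, s=1, t=0
r=19, s=0, t=1
q=1: r=1, s=1, t=-1   [20*(1) + 19*(-1) = 1]
q=19: r=0, s=-19, t=20   [20*(-19) + 19*(20) = 0]
GCD = 1 with t = -1, so 19*(-1) ≡ 1 (mod 20)
Inverse = -1 mod 20 = 19
Check: 19 * 19 = 361 ≡ 1 (mod 20)

19^(-1) ≡ 19 (mod 20)


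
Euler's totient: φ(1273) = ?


1273 = 19 × 67
Prime factors: 19, 67
φ(1273) = 1273 × (1-1/19) × (1-1/67)
= 1273 × 18/19 × 66/67 = 1188

φ(1273) = 1188


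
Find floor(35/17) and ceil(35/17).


35/17 = 2.0588
floor = 2
ceil = 3

floor = 2, ceil = 3


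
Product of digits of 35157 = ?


3 × 5 × 1 × 5 × 7 = 525


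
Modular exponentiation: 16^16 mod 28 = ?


16^1 mod 28 = 16
16^2 mod 28 = 4
16^3 mod 28 = 8
16^4 mod 28 = 16
16^5 mod 28 = 4
16^6 mod 28 = 8
16^7 mod 28 = 16
16^8 mod 28 = 4
16^9 mod 28 = 8
16^10 mod 28 = 16
16^11 mod 28 = 4
16^12 mod 28 = 8
16^13 mod 28 = 16
16^14 mod 28 = 4
16^15 mod 28 = 8
16^16 mod 28 = 16


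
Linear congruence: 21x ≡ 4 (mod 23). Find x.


GCD(21, 23) = 1, unique solution
a^(-1) mod 23 = 11
x = 11 * 4 mod 23 = 21

x ≡ 21 (mod 23)


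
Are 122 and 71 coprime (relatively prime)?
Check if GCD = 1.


Euclidean algorithm:
122 = 1 * 71 + 51
71 = 1 * 51 + 20
51 = 2 * 20 + 11
20 = 1 * 11 + 9
11 = 1 * 9 + 2
9 = 4 * 2 + 1
2 = 2 * 1 + 0
GCD(122, 71) = 1

Yes, coprime (GCD = 1)


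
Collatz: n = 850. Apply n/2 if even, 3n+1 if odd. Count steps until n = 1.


850 → 425 → 1276 → 638 → 319 → 958 → 479 → 1438 → 719 → 2158 → 1079 → 3238 → 1619 → 4858 → 2429 → 7288 → 3644 → 1822 → 911 → 2734 → 1367 → 4102 → 2051 → 6154 → 3077 → 9232 → 4616 → 2308 → 1154 → 577 → 1732 → 866 → 433 → 1300 → 650 → 325 → 976 → 488 → 244 → 122 → 61 → 184 → 92 → 46 → 23 → 70 → 35 → 106 → 53 → 160 → 80 → 40 → 20 → 10 → 5 → 16 → 8 → 4 → 2 → 1
Total steps = 59

59 steps


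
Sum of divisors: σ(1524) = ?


Divisors of 1524: 1, 2, 3, 4, 6, 12, 127, 254, 381, 508, 762, 1524
Sum = 1 + 2 + 3 + 4 + 6 + 12 + 127 + 254 + 381 + 508 + 762 + 1524 = 3584

σ(1524) = 3584


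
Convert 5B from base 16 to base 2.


5B (base 16) = 91 (decimal)
91 (decimal) = 1011011 (base 2)


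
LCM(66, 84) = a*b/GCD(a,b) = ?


GCD(66, 84) = 6
LCM = 66*84/6 = 5544/6 = 924

LCM = 924


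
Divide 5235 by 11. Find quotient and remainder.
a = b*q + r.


5235 = 11 * 475 + 10
Check: 5225 + 10 = 5235

q = 475, r = 10


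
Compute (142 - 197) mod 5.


142 - 197 = -55
-55 mod 5 = 0


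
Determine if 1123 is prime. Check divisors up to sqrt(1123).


Check divisors up to sqrt(1123) = 33.5112
No divisors found.
1123 is prime.

Yes, 1123 is prime


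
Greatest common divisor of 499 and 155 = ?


499 = 3 * 155 + 34
155 = 4 * 34 + 19
34 = 1 * 19 + 15
19 = 1 * 15 + 4
15 = 3 * 4 + 3
4 = 1 * 3 + 1
3 = 3 * 1 + 0
GCD = 1


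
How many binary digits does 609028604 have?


609028604 in base 2 = 100100010011010000100111111100
Number of digits = 30

30 digits (base 2)


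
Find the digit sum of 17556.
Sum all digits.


1 + 7 + 5 + 5 + 6 = 24


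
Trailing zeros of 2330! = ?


floor(2330/5) = 466
floor(2330/25) = 93
floor(2330/125) = 18
floor(2330/625) = 3
Total = 580

580 trailing zeros


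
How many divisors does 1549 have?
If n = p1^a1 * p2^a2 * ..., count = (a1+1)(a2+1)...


1549 = 1549^1
d(1549) = (1+1) = 2

2 divisors


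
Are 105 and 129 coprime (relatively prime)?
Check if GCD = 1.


Euclidean algorithm:
129 = 1 * 105 + 24
105 = 4 * 24 + 9
24 = 2 * 9 + 6
9 = 1 * 6 + 3
6 = 2 * 3 + 0
GCD(105, 129) = 3

No, not coprime (GCD = 3)


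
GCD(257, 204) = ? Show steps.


257 = 1 * 204 + 53
204 = 3 * 53 + 45
53 = 1 * 45 + 8
45 = 5 * 8 + 5
8 = 1 * 5 + 3
5 = 1 * 3 + 2
3 = 1 * 2 + 1
2 = 2 * 1 + 0
GCD = 1


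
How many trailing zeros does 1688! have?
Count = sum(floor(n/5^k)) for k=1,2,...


floor(1688/5) = 337
floor(1688/25) = 67
floor(1688/125) = 13
floor(1688/625) = 2
Total = 419

419 trailing zeros


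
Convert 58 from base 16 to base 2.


58 (base 16) = 88 (decimal)
88 (decimal) = 1011000 (base 2)


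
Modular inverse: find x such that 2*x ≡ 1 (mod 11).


Use the extended Euclidean algorithm on (11, 2); each row r = 11*s + 2*t:
r=11, s=1, t=0
r=2, s=0, t=1
q=5: r=1, s=1, t=-5   [11*(1) + 2*(-5) = 1]
q=2: r=0, s=-2, t=11   [11*(-2) + 2*(11) = 0]
GCD = 1 with t = -5, so 2*(-5) ≡ 1 (mod 11)
Inverse = -5 mod 11 = 6
Check: 2 * 6 = 12 ≡ 1 (mod 11)

2^(-1) ≡ 6 (mod 11)


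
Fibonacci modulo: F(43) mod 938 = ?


F(k) mod 938 for k=1..43:
1, 1, 2, 3, 5, 8, 13, 21, 34, 55, 89, 144, 233, 377, 610, 49, 659, 708, 429, 199, 628, 827, 517, 406, 923, 391, 376, 767, 205, 34, 239, 273, 512, 785, 359, 206, 565, 771, 398, 231, 629, 860, 551
F(43) mod 938 = 551


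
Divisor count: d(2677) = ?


2677 = 2677^1
d(2677) = (1+1) = 2

2 divisors


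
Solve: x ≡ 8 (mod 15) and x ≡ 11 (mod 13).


M = 15*13 = 195
M1 = M/15 = 13, M2 = M/13 = 15
M1^(-1) mod 15 = 7, M2^(-1) mod 13 = 7
x = 8*13*7 + 11*15*7 = 1883
1883 mod 195 = 128
Check: 128 mod 15 = 8 ✓, 128 mod 13 = 11 ✓

x ≡ 128 (mod 195)


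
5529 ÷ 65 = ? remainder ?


5529 = 65 * 85 + 4
Check: 5525 + 4 = 5529

q = 85, r = 4


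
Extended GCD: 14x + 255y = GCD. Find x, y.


Tabular extended Euclidean (each row: r = 14*s + 255*t):
r=14, s=1, t=0
r=255, s=0, t=1
q=0: r=14, s=1, t=0   [14*(1) + 255*(0) = 14]
q=18: r=3, s=-18, t=1   [14*(-18) + 255*(1) = 3]
q=4: r=2, s=73, t=-4   [14*(73) + 255*(-4) = 2]
q=1: r=1, s=-91, t=5   [14*(-91) + 255*(5) = 1]
q=2: r=0, s=255, t=-14   [14*(255) + 255*(-14) = 0]
GCD = 1; from the row with r=1: x=-91, y=5
Check: 14*(-91) + 255*(5) = -1274 + 1275 = 1

GCD = 1, x = -91, y = 5


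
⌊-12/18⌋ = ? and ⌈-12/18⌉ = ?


-12/18 = -0.6667
floor = -1
ceil = 0

floor = -1, ceil = 0


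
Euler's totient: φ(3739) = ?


3739 = 3739
Prime factors: 3739
φ(3739) = 3739 × (1-1/3739)
= 3739 × 3738/3739 = 3738

φ(3739) = 3738


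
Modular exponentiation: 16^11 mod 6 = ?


16^1 mod 6 = 4
16^2 mod 6 = 4
16^3 mod 6 = 4
16^4 mod 6 = 4
16^5 mod 6 = 4
16^6 mod 6 = 4
16^7 mod 6 = 4
16^8 mod 6 = 4
16^9 mod 6 = 4
16^10 mod 6 = 4
16^11 mod 6 = 4


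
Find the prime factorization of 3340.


3340 / 2 = 1670
1670 / 2 = 835
835 / 5 = 167
167 / 167 = 1
3340 = 2^2 × 5 × 167


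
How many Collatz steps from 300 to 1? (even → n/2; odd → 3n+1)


300 → 150 → 75 → 226 → 113 → 340 → 170 → 85 → 256 → 128 → 64 → 32 → 16 → 8 → 4 → 2 → 1
Total steps = 16

16 steps


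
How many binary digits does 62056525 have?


62056525 in base 2 = 11101100101110100001001101
Number of digits = 26

26 digits (base 2)


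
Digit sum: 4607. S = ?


4 + 6 + 0 + 7 = 17


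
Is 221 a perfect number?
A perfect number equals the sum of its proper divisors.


Proper divisors of 221: 1, 13, 17
Sum = 1 + 13 + 17 = 31

No, 221 is not perfect (31 ≠ 221)


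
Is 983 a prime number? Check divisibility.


Check divisors up to sqrt(983) = 31.3528
No divisors found.
983 is prime.

Yes, 983 is prime


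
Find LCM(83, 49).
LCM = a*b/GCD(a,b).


GCD(83, 49) = 1
LCM = 83*49/1 = 4067/1 = 4067

LCM = 4067


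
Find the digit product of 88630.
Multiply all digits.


8 × 8 × 6 × 3 × 0 = 0


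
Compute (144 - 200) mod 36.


144 - 200 = -56
-56 mod 36 = 16


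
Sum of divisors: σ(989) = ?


Divisors of 989: 1, 23, 43, 989
Sum = 1 + 23 + 43 + 989 = 1056

σ(989) = 1056


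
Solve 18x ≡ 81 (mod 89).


GCD(18, 89) = 1, unique solution
a^(-1) mod 89 = 5
x = 5 * 81 mod 89 = 49

x ≡ 49 (mod 89)


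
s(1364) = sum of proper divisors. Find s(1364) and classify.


Proper divisors: 1, 2, 4, 11, 22, 31, 44, 62, 124, 341, 682
Sum = 1 + 2 + 4 + 11 + 22 + 31 + 44 + 62 + 124 + 341 + 682 = 1324
1324 < 1364 → deficient

s(1364) = 1324 (deficient)


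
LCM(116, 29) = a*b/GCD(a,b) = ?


GCD(116, 29) = 29
LCM = 116*29/29 = 3364/29 = 116

LCM = 116


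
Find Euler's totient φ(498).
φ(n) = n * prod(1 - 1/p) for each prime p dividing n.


498 = 2 × 3 × 83
Prime factors: 2, 3, 83
φ(498) = 498 × (1-1/2) × (1-1/3) × (1-1/83)
= 498 × 1/2 × 2/3 × 82/83 = 164

φ(498) = 164


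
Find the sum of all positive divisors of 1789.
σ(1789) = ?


Divisors of 1789: 1, 1789
Sum = 1 + 1789 = 1790

σ(1789) = 1790


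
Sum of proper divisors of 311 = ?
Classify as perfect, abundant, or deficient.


Proper divisors: 1
Sum = 1 = 1
1 < 311 → deficient

s(311) = 1 (deficient)


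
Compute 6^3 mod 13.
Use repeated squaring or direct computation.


6^1 mod 13 = 6
6^2 mod 13 = 10
6^3 mod 13 = 8


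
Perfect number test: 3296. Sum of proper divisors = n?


Proper divisors of 3296: 1, 2, 4, 8, 16, 32, 103, 206, 412, 824, 1648
Sum = 1 + 2 + 4 + 8 + 16 + 32 + 103 + 206 + 412 + 824 + 1648 = 3256

No, 3296 is not perfect (3256 ≠ 3296)


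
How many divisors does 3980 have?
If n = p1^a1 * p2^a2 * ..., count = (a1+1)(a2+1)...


3980 = 2^2 × 5^1 × 199^1
d(3980) = (2+1) × (1+1) × (1+1) = 12

12 divisors


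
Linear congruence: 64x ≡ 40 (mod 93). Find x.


GCD(64, 93) = 1, unique solution
a^(-1) mod 93 = 16
x = 16 * 40 mod 93 = 82

x ≡ 82 (mod 93)


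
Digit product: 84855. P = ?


8 × 4 × 8 × 5 × 5 = 6400


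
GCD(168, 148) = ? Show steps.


168 = 1 * 148 + 20
148 = 7 * 20 + 8
20 = 2 * 8 + 4
8 = 2 * 4 + 0
GCD = 4


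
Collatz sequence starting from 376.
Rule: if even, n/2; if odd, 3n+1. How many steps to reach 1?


376 → 188 → 94 → 47 → 142 → 71 → 214 → 107 → 322 → 161 → 484 → 242 → 121 → 364 → 182 → 91 → 274 → 137 → 412 → 206 → 103 → 310 → 155 → 466 → 233 → 700 → 350 → 175 → 526 → 263 → 790 → 395 → 1186 → 593 → 1780 → 890 → 445 → 1336 → 668 → 334 → 167 → 502 → 251 → 754 → 377 → 1132 → 566 → 283 → 850 → 425 → 1276 → 638 → 319 → 958 → 479 → 1438 → 719 → 2158 → 1079 → 3238 → 1619 → 4858 → 2429 → 7288 → 3644 → 1822 → 911 → 2734 → 1367 → 4102 → 2051 → 6154 → 3077 → 9232 → 4616 → 2308 → 1154 → 577 → 1732 → 866 → 433 → 1300 → 650 → 325 → 976 → 488 → 244 → 122 → 61 → 184 → 92 → 46 → 23 → 70 → 35 → 106 → 53 → 160 → 80 → 40 → 20 → 10 → 5 → 16 → 8 → 4 → 2 → 1
Total steps = 107

107 steps


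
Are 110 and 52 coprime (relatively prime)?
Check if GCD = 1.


Euclidean algorithm:
110 = 2 * 52 + 6
52 = 8 * 6 + 4
6 = 1 * 4 + 2
4 = 2 * 2 + 0
GCD(110, 52) = 2

No, not coprime (GCD = 2)


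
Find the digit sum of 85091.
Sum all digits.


8 + 5 + 0 + 9 + 1 = 23


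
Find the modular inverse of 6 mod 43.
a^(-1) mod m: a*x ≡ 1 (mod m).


Use the extended Euclidean algorithm on (43, 6); each row r = 43*s + 6*t:
r=43, s=1, t=0
r=6, s=0, t=1
q=7: r=1, s=1, t=-7   [43*(1) + 6*(-7) = 1]
q=6: r=0, s=-6, t=43   [43*(-6) + 6*(43) = 0]
GCD = 1 with t = -7, so 6*(-7) ≡ 1 (mod 43)
Inverse = -7 mod 43 = 36
Check: 6 * 36 = 216 ≡ 1 (mod 43)

6^(-1) ≡ 36 (mod 43)


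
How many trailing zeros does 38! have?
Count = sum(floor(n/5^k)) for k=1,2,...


floor(38/5) = 7
floor(38/25) = 1
Total = 8

8 trailing zeros


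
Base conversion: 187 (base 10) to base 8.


187 (base 10) = 187 (decimal)
187 (decimal) = 273 (base 8)


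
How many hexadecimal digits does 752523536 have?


752523536 in base 16 = 2CDA9910
Number of digits = 8

8 digits (base 16)


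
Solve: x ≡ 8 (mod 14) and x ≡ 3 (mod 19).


M = 14*19 = 266
M1 = M/14 = 19, M2 = M/19 = 14
M1^(-1) mod 14 = 3, M2^(-1) mod 19 = 15
x = 8*19*3 + 3*14*15 = 1086
1086 mod 266 = 22
Check: 22 mod 14 = 8 ✓, 22 mod 19 = 3 ✓

x ≡ 22 (mod 266)


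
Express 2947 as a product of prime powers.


2947 / 7 = 421
421 / 421 = 1
2947 = 7 × 421


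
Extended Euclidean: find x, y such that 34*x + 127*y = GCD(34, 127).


Tabular extended Euclidean (each row: r = 34*s + 127*t):
r=34, s=1, t=0
r=127, s=0, t=1
q=0: r=34, s=1, t=0   [34*(1) + 127*(0) = 34]
q=3: r=25, s=-3, t=1   [34*(-3) + 127*(1) = 25]
q=1: r=9, s=4, t=-1   [34*(4) + 127*(-1) = 9]
q=2: r=7, s=-11, t=3   [34*(-11) + 127*(3) = 7]
q=1: r=2, s=15, t=-4   [34*(15) + 127*(-4) = 2]
q=3: r=1, s=-56, t=15   [34*(-56) + 127*(15) = 1]
q=2: r=0, s=127, t=-34   [34*(127) + 127*(-34) = 0]
GCD = 1; from the row with r=1: x=-56, y=15
Check: 34*(-56) + 127*(15) = -1904 + 1905 = 1

GCD = 1, x = -56, y = 15


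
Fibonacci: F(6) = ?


Sequence: 1, 1, 2, 3, 5, 8
F(6) = 8


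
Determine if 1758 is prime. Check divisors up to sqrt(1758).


1758 / 2 = 879 (exact division)
1758 is NOT prime.

No, 1758 is not prime


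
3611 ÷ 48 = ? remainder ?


3611 = 48 * 75 + 11
Check: 3600 + 11 = 3611

q = 75, r = 11


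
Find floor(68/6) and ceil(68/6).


68/6 = 11.3333
floor = 11
ceil = 12

floor = 11, ceil = 12


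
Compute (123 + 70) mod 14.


123 + 70 = 193
193 mod 14 = 11


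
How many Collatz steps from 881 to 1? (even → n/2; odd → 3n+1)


881 → 2644 → 1322 → 661 → 1984 → 992 → 496 → 248 → 124 → 62 → 31 → 94 → 47 → 142 → 71 → 214 → 107 → 322 → 161 → 484 → 242 → 121 → 364 → 182 → 91 → 274 → 137 → 412 → 206 → 103 → 310 → 155 → 466 → 233 → 700 → 350 → 175 → 526 → 263 → 790 → 395 → 1186 → 593 → 1780 → 890 → 445 → 1336 → 668 → 334 → 167 → 502 → 251 → 754 → 377 → 1132 → 566 → 283 → 850 → 425 → 1276 → 638 → 319 → 958 → 479 → 1438 → 719 → 2158 → 1079 → 3238 → 1619 → 4858 → 2429 → 7288 → 3644 → 1822 → 911 → 2734 → 1367 → 4102 → 2051 → 6154 → 3077 → 9232 → 4616 → 2308 → 1154 → 577 → 1732 → 866 → 433 → 1300 → 650 → 325 → 976 → 488 → 244 → 122 → 61 → 184 → 92 → 46 → 23 → 70 → 35 → 106 → 53 → 160 → 80 → 40 → 20 → 10 → 5 → 16 → 8 → 4 → 2 → 1
Total steps = 116

116 steps


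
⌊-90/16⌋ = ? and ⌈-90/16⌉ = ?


-90/16 = -5.6250
floor = -6
ceil = -5

floor = -6, ceil = -5


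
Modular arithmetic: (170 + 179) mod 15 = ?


170 + 179 = 349
349 mod 15 = 4


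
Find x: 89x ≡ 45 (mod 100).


GCD(89, 100) = 1, unique solution
a^(-1) mod 100 = 9
x = 9 * 45 mod 100 = 5

x ≡ 5 (mod 100)


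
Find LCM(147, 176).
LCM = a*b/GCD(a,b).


GCD(147, 176) = 1
LCM = 147*176/1 = 25872/1 = 25872

LCM = 25872


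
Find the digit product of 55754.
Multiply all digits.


5 × 5 × 7 × 5 × 4 = 3500


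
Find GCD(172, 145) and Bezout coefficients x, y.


Tabular extended Euclidean (each row: r = 172*s + 145*t):
r=172, s=1, t=0
r=145, s=0, t=1
q=1: r=27, s=1, t=-1   [172*(1) + 145*(-1) = 27]
q=5: r=10, s=-5, t=6   [172*(-5) + 145*(6) = 10]
q=2: r=7, s=11, t=-13   [172*(11) + 145*(-13) = 7]
q=1: r=3, s=-16, t=19   [172*(-16) + 145*(19) = 3]
q=2: r=1, s=43, t=-51   [172*(43) + 145*(-51) = 1]
q=3: r=0, s=-145, t=172   [172*(-145) + 145*(172) = 0]
GCD = 1; from the row with r=1: x=43, y=-51
Check: 172*(43) + 145*(-51) = 7396 - 7395 = 1

GCD = 1, x = 43, y = -51


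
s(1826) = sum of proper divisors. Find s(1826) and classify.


Proper divisors: 1, 2, 11, 22, 83, 166, 913
Sum = 1 + 2 + 11 + 22 + 83 + 166 + 913 = 1198
1198 < 1826 → deficient

s(1826) = 1198 (deficient)


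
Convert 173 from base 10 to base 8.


173 (base 10) = 173 (decimal)
173 (decimal) = 255 (base 8)


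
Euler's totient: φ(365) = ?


365 = 5 × 73
Prime factors: 5, 73
φ(365) = 365 × (1-1/5) × (1-1/73)
= 365 × 4/5 × 72/73 = 288

φ(365) = 288


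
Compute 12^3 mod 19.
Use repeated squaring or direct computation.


12^1 mod 19 = 12
12^2 mod 19 = 11
12^3 mod 19 = 18


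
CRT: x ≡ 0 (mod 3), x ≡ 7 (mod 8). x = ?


M = 3*8 = 24
M1 = M/3 = 8, M2 = M/8 = 3
M1^(-1) mod 3 = 2, M2^(-1) mod 8 = 3
x = 0*8*2 + 7*3*3 = 63
63 mod 24 = 15
Check: 15 mod 3 = 0 ✓, 15 mod 8 = 7 ✓

x ≡ 15 (mod 24)


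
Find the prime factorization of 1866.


1866 / 2 = 933
933 / 3 = 311
311 / 311 = 1
1866 = 2 × 3 × 311


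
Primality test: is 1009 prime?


Check divisors up to sqrt(1009) = 31.7648
No divisors found.
1009 is prime.

Yes, 1009 is prime


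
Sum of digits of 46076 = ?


4 + 6 + 0 + 7 + 6 = 23


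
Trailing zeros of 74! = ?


floor(74/5) = 14
floor(74/25) = 2
Total = 16

16 trailing zeros


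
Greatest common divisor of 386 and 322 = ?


386 = 1 * 322 + 64
322 = 5 * 64 + 2
64 = 32 * 2 + 0
GCD = 2
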